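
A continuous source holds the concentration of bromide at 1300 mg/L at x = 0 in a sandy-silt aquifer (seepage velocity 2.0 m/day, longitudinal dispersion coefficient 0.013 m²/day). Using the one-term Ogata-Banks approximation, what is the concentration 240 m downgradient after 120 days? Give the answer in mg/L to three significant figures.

650 mg/L

For a continuous step input, C/C₀ ≈ ½·erfc((x−vt)/(2√(Dt))).
vt = 2.0 × 120 = 240 m and 2√(Dt) = 2√(0.013 × 120) = 2.498 m.
Argument (x−vt)/(2√(Dt)) = (240 − 240)/2.498 = 0; ½·erfc(0) = 0.5000.
C = 1300 × 0.5000 = 650 mg/L.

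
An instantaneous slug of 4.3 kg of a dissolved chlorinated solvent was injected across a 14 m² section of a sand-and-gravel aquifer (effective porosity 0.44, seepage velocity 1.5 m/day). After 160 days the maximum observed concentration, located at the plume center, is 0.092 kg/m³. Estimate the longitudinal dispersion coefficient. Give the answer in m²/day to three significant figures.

0.0286 m²/day

At the plume center C_max = M/(n_e·A·√(4πDt)), so D = M²/(4πt·(n_e·A·C_max)²).
n_e·A·C_max = 0.44 × 14 × 0.092 = 0.5667 kg/m.
D = 4.3²/(4π × 160 × 0.5667²) = 0.0286 m²/day.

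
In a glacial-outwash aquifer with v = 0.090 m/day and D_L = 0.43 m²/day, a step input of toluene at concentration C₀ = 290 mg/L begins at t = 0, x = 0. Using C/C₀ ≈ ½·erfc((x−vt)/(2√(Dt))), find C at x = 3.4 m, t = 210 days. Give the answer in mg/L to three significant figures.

For a continuous step input, C/C₀ ≈ ½·erfc((x−vt)/(2√(Dt))).
vt = 0.090 × 210 = 18.9 m and 2√(Dt) = 2√(0.43 × 210) = 19.01 m.
Argument (x−vt)/(2√(Dt)) = (3.4 − 18.9)/19.01 = -0.8154; ½·erfc(-0.8154) = 0.8756.
C = 290 × 0.8756 = 254 mg/L.

254 mg/L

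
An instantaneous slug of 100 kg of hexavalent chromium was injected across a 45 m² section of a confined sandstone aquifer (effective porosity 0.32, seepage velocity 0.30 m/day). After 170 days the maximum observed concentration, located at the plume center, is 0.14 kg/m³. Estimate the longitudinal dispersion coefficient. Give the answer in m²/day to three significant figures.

At the plume center C_max = M/(n_e·A·√(4πDt)), so D = M²/(4πt·(n_e·A·C_max)²).
n_e·A·C_max = 0.32 × 45 × 0.14 = 2.016 kg/m.
D = 100²/(4π × 170 × 2.016²) = 1.15 m²/day.

1.15 m²/day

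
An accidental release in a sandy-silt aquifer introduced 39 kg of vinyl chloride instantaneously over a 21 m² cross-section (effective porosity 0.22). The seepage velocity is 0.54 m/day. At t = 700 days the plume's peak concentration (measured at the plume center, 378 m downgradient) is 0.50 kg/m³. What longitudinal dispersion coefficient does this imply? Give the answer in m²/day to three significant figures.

At the plume center C_max = M/(n_e·A·√(4πDt)), so D = M²/(4πt·(n_e·A·C_max)²).
n_e·A·C_max = 0.22 × 21 × 0.50 = 2.310 kg/m.
D = 39²/(4π × 700 × 2.310²) = 0.0324 m²/day.

0.0324 m²/day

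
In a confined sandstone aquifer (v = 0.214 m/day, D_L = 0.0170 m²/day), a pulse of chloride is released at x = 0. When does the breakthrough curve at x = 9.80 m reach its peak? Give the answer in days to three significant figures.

For the 1D instantaneous-source solution, setting ∂C/∂t = 0 at fixed x gives v²t² + 2Dt − x² = 0, so t = (√(D² + v²x²) − D)/v².
√(D² + v²x²) = √(0.0170² + 0.214² × 9.80²) = 2.097; v² = 0.045796.
t = (2.097 − 0.0170)/0.045796 = 45.4 days (vs. the pure-advection estimate x/v = 45.8 d).

45.4 days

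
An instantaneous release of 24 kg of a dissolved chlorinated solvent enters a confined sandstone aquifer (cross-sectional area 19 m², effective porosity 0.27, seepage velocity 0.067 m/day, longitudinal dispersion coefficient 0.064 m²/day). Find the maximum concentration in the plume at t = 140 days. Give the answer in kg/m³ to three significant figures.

0.441 kg/m³

The peak of an instantaneous 1D plume sits at x = vt; there the Gaussian factor is 1 and C_max = M/(n_e·A·√(4πDt)), where n_e·A is the pore area the mass is dissolved in.
√(4πDt) = √(4π × 0.064 × 140) = 10.61 m, so C_max = 24/(0.27 × 19 × 10.61) = 0.441 kg/m³.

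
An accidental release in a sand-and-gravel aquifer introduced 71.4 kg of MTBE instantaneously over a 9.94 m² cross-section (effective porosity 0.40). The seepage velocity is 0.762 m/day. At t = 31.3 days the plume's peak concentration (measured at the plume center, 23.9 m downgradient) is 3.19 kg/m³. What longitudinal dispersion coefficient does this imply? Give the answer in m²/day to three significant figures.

0.0806 m²/day

At the plume center C_max = M/(n_e·A·√(4πDt)), so D = M²/(4πt·(n_e·A·C_max)²).
n_e·A·C_max = 0.40 × 9.94 × 3.19 = 12.68 kg/m.
D = 71.4²/(4π × 31.3 × 12.68²) = 0.0806 m²/day.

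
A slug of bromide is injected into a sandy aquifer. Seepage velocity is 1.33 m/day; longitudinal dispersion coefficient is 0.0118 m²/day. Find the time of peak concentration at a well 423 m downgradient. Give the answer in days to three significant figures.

318 days

For the 1D instantaneous-source solution, setting ∂C/∂t = 0 at fixed x gives v²t² + 2Dt − x² = 0, so t = (√(D² + v²x²) − D)/v².
√(D² + v²x²) = √(0.0118² + 1.33² × 423²) = 562.6; v² = 1.7689.
t = (562.6 − 0.0118)/1.7689 = 318 days (vs. the pure-advection estimate x/v = 318 d).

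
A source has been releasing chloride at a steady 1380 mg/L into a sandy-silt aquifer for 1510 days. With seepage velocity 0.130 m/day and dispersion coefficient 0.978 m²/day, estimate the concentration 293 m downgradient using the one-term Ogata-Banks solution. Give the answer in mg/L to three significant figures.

51.9 mg/L

For a continuous step input, C/C₀ ≈ ½·erfc((x−vt)/(2√(Dt))).
vt = 0.130 × 1510 = 196.3 m and 2√(Dt) = 2√(0.978 × 1510) = 76.86 m.
Argument (x−vt)/(2√(Dt)) = (293 − 196.3)/76.86 = 1.258; ½·erfc(1.258) = 0.03761.
C = 1380 × 0.03761 = 51.9 mg/L.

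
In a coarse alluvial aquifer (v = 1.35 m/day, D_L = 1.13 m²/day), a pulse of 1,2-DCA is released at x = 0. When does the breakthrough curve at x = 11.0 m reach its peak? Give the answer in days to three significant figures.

For the 1D instantaneous-source solution, setting ∂C/∂t = 0 at fixed x gives v²t² + 2Dt − x² = 0, so t = (√(D² + v²x²) − D)/v².
√(D² + v²x²) = √(1.13² + 1.35² × 11.0²) = 14.89; v² = 1.8225.
t = (14.89 − 1.13)/1.8225 = 7.55 days (vs. the pure-advection estimate x/v = 8.15 d).

7.55 days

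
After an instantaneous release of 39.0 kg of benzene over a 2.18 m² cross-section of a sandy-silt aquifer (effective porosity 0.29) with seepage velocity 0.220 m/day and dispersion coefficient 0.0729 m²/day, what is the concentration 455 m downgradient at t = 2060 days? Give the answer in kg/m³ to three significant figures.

1.41 kg/m³

For an instantaneous plane source, C(x,t) = M/(n_e·A·√(4πDt)) · exp(−(x−vt)²/(4Dt)), with n_e·A the pore (flow) area.
Plume center vt = 0.220 × 2060 = 453.2 m, so the well at 455 m is 1.8 m downgradient of the peak.
√(4πDt) = 43.44 m, giving peak height M/(n_e·A·√(4πDt)) = 39.0/(0.29 × 2.18 × 43.44) = 1.420 kg/m³.
(x−vt)²/(4Dt) = (1.8)²/(4 × 0.0729 × 2060) = 0.005394; exp(−0.005394) = 0.9946.
C = 1.420 × 0.9946 = 1.41 kg/m³.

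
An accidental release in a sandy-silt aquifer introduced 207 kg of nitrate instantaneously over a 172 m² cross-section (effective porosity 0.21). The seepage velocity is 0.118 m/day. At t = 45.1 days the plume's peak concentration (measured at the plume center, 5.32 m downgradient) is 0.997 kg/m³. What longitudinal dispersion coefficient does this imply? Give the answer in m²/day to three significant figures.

At the plume center C_max = M/(n_e·A·√(4πDt)), so D = M²/(4πt·(n_e·A·C_max)²).
n_e·A·C_max = 0.21 × 172 × 0.997 = 36.01 kg/m.
D = 207²/(4π × 45.1 × 36.01²) = 0.0583 m²/day.

0.0583 m²/day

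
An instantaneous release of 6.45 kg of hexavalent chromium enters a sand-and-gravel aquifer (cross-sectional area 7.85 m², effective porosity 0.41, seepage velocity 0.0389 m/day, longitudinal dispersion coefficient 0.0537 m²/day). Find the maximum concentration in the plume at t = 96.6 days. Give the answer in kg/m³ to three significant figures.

0.248 kg/m³

The peak of an instantaneous 1D plume sits at x = vt; there the Gaussian factor is 1 and C_max = M/(n_e·A·√(4πDt)), where n_e·A is the pore area the mass is dissolved in.
√(4πDt) = √(4π × 0.0537 × 96.6) = 8.074 m, so C_max = 6.45/(0.41 × 7.85 × 8.074) = 0.248 kg/m³.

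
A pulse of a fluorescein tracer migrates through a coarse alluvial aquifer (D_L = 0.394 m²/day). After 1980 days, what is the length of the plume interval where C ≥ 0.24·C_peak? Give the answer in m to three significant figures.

133 m

The plume is Gaussian with σ = √(2Dt) = √(2 × 0.394 × 1980) = 39.50 m.
C/C_peak = exp(−Δx²/(2σ²)) = 0.24 ⇒ Δx = σ·√(−2 ln 0.24) = 39.50 × 1.689 = 66.72 m.
Width = 2Δx = 133 m.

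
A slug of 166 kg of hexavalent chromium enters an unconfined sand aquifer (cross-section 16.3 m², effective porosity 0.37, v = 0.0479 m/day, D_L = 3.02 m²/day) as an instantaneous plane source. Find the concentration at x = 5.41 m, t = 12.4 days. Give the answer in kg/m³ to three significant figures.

1.09 kg/m³

For an instantaneous plane source, C(x,t) = M/(n_e·A·√(4πDt)) · exp(−(x−vt)²/(4Dt)), with n_e·A the pore (flow) area.
Plume center vt = 0.0479 × 12.4 = 0.59396 m, so the well at 5.41 m is 4.81604 m downgradient of the peak.
√(4πDt) = 21.69 m, giving peak height M/(n_e·A·√(4πDt)) = 166/(0.37 × 16.3 × 21.69) = 1.269 kg/m³.
(x−vt)²/(4Dt) = (4.81604)²/(4 × 3.02 × 12.4) = 0.1548; exp(−0.1548) = 0.8566.
C = 1.269 × 0.8566 = 1.09 kg/m³.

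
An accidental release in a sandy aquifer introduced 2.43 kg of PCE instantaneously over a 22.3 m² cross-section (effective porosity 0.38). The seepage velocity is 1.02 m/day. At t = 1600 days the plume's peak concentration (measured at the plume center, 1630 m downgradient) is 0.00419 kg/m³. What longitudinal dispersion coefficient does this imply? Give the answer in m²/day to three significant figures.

At the plume center C_max = M/(n_e·A·√(4πDt)), so D = M²/(4πt·(n_e·A·C_max)²).
n_e·A·C_max = 0.38 × 22.3 × 0.00419 = 0.03551 kg/m.
D = 2.43²/(4π × 1600 × 0.03551²) = 0.233 m²/day.

0.233 m²/day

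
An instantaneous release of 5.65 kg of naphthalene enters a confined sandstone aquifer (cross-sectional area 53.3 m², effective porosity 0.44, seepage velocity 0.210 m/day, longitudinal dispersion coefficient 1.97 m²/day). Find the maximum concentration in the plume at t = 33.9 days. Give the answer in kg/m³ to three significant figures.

The peak of an instantaneous 1D plume sits at x = vt; there the Gaussian factor is 1 and C_max = M/(n_e·A·√(4πDt)), where n_e·A is the pore area the mass is dissolved in.
√(4πDt) = √(4π × 1.97 × 33.9) = 28.97 m, so C_max = 5.65/(0.44 × 53.3 × 28.97) = 0.00832 kg/m³.

0.00832 kg/m³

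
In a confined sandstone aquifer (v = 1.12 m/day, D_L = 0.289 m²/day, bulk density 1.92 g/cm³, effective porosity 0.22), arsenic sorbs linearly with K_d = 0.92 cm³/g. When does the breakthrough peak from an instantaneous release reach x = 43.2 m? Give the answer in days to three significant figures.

346 days

Retardation factor R = 1 + ρ_b·K_d/n = 1 + 1.92 × 0.92/0.22 = 9.029.
Sorption retards both mechanisms: v_R = v/R = 0.1240 m/day, D_R = D/R = 0.03201 m²/day.
Peak time from v_R²t² + 2D_R t − x² = 0: t = (√(D_R² + v_R²x²) − D_R)/v_R².
√(D_R² + v_R²x²) = √(0.03201² + 0.1240² × 43.2²) = 5.357; v_R² = 0.01538.
t = (5.357 − 0.03201)/0.01538 = 346 days.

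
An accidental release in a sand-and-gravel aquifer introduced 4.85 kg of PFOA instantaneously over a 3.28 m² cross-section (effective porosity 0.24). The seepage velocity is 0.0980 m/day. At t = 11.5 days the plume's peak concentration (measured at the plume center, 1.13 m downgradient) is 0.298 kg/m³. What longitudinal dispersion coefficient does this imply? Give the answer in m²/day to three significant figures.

2.96 m²/day

At the plume center C_max = M/(n_e·A·√(4πDt)), so D = M²/(4πt·(n_e·A·C_max)²).
n_e·A·C_max = 0.24 × 3.28 × 0.298 = 0.2346 kg/m.
D = 4.85²/(4π × 11.5 × 0.2346²) = 2.96 m²/day.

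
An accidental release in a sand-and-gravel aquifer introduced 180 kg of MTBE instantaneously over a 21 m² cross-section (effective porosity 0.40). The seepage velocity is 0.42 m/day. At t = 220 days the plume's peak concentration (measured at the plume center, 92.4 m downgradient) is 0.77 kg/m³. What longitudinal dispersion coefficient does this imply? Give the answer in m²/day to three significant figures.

0.280 m²/day

At the plume center C_max = M/(n_e·A·√(4πDt)), so D = M²/(4πt·(n_e·A·C_max)²).
n_e·A·C_max = 0.40 × 21 × 0.77 = 6.468 kg/m.
D = 180²/(4π × 220 × 6.468²) = 0.280 m²/day.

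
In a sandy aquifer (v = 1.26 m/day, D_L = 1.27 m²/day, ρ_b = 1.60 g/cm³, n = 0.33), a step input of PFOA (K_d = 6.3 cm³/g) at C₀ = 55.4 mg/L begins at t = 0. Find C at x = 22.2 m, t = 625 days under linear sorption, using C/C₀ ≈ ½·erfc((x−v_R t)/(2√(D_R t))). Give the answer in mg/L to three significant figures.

Retardation factor R = 1 + ρ_b·K_d/n = 1 + 1.60 × 6.3/0.33 = 31.55.
Sorption retards both mechanisms: v_R = v/R = 0.03994 m/day, D_R = D/R = 0.04025 m²/day.
v_R·t = 0.03994 × 625 = 24.9625 m; 2√(D_R t) = 10.03 m; argument = (22.2 − 24.9625)/10.03 = -0.2754.
C = C₀ × ½·erfc(-0.2754) = 55.4 × 0.6515 = 36.1 mg/L.

36.1 mg/L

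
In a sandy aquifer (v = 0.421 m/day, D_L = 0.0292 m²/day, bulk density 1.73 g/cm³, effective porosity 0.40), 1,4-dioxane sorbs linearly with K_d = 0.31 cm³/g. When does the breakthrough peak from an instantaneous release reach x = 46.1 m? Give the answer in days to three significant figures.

256 days

Retardation factor R = 1 + ρ_b·K_d/n = 1 + 1.73 × 0.31/0.40 = 2.341.
Sorption retards both mechanisms: v_R = v/R = 0.1798 m/day, D_R = D/R = 0.01247 m²/day.
Peak time from v_R²t² + 2D_R t − x² = 0: t = (√(D_R² + v_R²x²) − D_R)/v_R².
√(D_R² + v_R²x²) = √(0.01247² + 0.1798² × 46.1²) = 8.289; v_R² = 0.03233.
t = (8.289 − 0.01247)/0.03233 = 256 days.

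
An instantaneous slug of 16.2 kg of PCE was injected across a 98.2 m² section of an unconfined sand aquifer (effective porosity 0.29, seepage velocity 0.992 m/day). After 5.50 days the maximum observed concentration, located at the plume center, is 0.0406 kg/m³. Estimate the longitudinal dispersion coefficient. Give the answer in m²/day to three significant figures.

2.84 m²/day

At the plume center C_max = M/(n_e·A·√(4πDt)), so D = M²/(4πt·(n_e·A·C_max)²).
n_e·A·C_max = 0.29 × 98.2 × 0.0406 = 1.156 kg/m.
D = 16.2²/(4π × 5.50 × 1.156²) = 2.84 m²/day.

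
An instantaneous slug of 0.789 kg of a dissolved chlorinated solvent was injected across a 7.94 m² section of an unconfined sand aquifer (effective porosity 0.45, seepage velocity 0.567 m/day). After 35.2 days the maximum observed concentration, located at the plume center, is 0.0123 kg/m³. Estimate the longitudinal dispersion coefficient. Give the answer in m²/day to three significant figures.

At the plume center C_max = M/(n_e·A·√(4πDt)), so D = M²/(4πt·(n_e·A·C_max)²).
n_e·A·C_max = 0.45 × 7.94 × 0.0123 = 0.04395 kg/m.
D = 0.789²/(4π × 35.2 × 0.04395²) = 0.729 m²/day.

0.729 m²/day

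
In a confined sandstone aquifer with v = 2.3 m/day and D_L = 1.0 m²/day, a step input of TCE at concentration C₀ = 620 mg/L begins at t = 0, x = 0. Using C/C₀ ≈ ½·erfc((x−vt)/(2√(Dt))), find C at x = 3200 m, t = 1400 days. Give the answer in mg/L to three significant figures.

For a continuous step input, C/C₀ ≈ ½·erfc((x−vt)/(2√(Dt))).
vt = 2.3 × 1400 = 3220 m and 2√(Dt) = 2√(1.0 × 1400) = 74.83 m.
Argument (x−vt)/(2√(Dt)) = (3200 − 3220)/74.83 = -0.2673; ½·erfc(-0.2673) = 0.6473.
C = 620 × 0.6473 = 401 mg/L.

401 mg/L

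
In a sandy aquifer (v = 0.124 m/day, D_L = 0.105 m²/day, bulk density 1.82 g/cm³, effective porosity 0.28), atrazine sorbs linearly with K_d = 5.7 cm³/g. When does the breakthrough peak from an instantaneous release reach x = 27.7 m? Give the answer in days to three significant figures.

8240 days

Retardation factor R = 1 + ρ_b·K_d/n = 1 + 1.82 × 5.7/0.28 = 38.05.
Sorption retards both mechanisms: v_R = v/R = 0.003259 m/day, D_R = D/R = 0.002760 m²/day.
Peak time from v_R²t² + 2D_R t − x² = 0: t = (√(D_R² + v_R²x²) − D_R)/v_R².
√(D_R² + v_R²x²) = √(0.002760² + 0.003259² × 27.7²) = 0.09032; v_R² = 1.062e-05.
t = (0.09032 − 0.002760)/1.062e-05 = 8240 days.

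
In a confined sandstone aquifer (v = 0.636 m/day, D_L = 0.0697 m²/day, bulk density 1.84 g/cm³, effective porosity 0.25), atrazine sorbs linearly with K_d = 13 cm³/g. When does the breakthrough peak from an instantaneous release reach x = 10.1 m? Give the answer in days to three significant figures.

1520 days

Retardation factor R = 1 + ρ_b·K_d/n = 1 + 1.84 × 13/0.25 = 96.68.
Sorption retards both mechanisms: v_R = v/R = 0.006578 m/day, D_R = D/R = 0.0007209 m²/day.
Peak time from v_R²t² + 2D_R t − x² = 0: t = (√(D_R² + v_R²x²) − D_R)/v_R².
√(D_R² + v_R²x²) = √(0.0007209² + 0.006578² × 10.1²) = 0.06644; v_R² = 4.327e-05.
t = (0.06644 − 0.0007209)/4.327e-05 = 1520 days.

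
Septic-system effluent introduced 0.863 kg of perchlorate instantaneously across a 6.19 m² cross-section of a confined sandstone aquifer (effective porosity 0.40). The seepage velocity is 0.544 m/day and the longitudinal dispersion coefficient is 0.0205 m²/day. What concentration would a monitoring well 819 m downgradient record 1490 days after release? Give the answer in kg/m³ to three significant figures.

For an instantaneous plane source, C(x,t) = M/(n_e·A·√(4πDt)) · exp(−(x−vt)²/(4Dt)), with n_e·A the pore (flow) area.
Plume center vt = 0.544 × 1490 = 810.56 m, so the well at 819 m is 8.44 m downgradient of the peak.
√(4πDt) = 19.59 m, giving peak height M/(n_e·A·√(4πDt)) = 0.863/(0.40 × 6.19 × 19.59) = 0.01779 kg/m³.
(x−vt)²/(4Dt) = (8.44)²/(4 × 0.0205 × 1490) = 0.5830; exp(−0.5830) = 0.5582.
C = 0.01779 × 0.5582 = 0.00993 kg/m³.

0.00993 kg/m³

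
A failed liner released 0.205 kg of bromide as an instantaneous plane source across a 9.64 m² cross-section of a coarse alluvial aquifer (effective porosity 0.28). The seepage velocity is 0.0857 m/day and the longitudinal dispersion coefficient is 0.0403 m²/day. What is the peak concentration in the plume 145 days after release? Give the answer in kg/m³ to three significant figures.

The peak of an instantaneous 1D plume sits at x = vt; there the Gaussian factor is 1 and C_max = M/(n_e·A·√(4πDt)), where n_e·A is the pore area the mass is dissolved in.
√(4πDt) = √(4π × 0.0403 × 145) = 8.569 m, so C_max = 0.205/(0.28 × 9.64 × 8.569) = 0.00886 kg/m³.

0.00886 kg/m³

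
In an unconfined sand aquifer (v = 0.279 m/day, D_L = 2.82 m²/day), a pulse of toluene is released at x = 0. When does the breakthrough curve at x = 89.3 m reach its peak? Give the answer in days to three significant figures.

286 days

For the 1D instantaneous-source solution, setting ∂C/∂t = 0 at fixed x gives v²t² + 2Dt − x² = 0, so t = (√(D² + v²x²) − D)/v².
√(D² + v²x²) = √(2.82² + 0.279² × 89.3²) = 25.07; v² = 0.077841.
t = (25.07 − 2.82)/0.077841 = 286 days (vs. the pure-advection estimate x/v = 320 d).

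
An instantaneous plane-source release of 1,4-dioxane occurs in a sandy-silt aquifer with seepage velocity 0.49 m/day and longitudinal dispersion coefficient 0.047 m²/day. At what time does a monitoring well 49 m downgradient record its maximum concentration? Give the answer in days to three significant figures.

99.8 days

For the 1D instantaneous-source solution, setting ∂C/∂t = 0 at fixed x gives v²t² + 2Dt − x² = 0, so t = (√(D² + v²x²) − D)/v².
√(D² + v²x²) = √(0.047² + 0.49² × 49²) = 24.01; v² = 0.2401.
t = (24.01 − 0.047)/0.2401 = 99.8 days (vs. the pure-advection estimate x/v = 100 d).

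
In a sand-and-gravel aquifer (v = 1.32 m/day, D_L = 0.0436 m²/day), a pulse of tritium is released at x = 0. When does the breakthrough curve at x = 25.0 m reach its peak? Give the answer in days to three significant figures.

For the 1D instantaneous-source solution, setting ∂C/∂t = 0 at fixed x gives v²t² + 2Dt − x² = 0, so t = (√(D² + v²x²) − D)/v².
√(D² + v²x²) = √(0.0436² + 1.32² × 25.0²) = 33.00; v² = 1.7424.
t = (33.00 − 0.0436)/1.7424 = 18.9 days (vs. the pure-advection estimate x/v = 18.9 d).

18.9 days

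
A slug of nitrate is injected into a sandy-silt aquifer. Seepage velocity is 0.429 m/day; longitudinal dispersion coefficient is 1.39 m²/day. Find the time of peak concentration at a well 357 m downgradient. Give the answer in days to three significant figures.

825 days

For the 1D instantaneous-source solution, setting ∂C/∂t = 0 at fixed x gives v²t² + 2Dt − x² = 0, so t = (√(D² + v²x²) − D)/v².
√(D² + v²x²) = √(1.39² + 0.429² × 357²) = 153.2; v² = 0.184041.
t = (153.2 − 1.39)/0.184041 = 825 days (vs. the pure-advection estimate x/v = 832 d).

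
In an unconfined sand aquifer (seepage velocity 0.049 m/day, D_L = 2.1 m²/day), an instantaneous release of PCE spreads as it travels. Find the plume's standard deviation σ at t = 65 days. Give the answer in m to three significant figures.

Dispersive spreading gives a Gaussian with σ² = 2Dt; advection only shifts the center.
σ = √(2 × 2.1 × 65) = 16.5 m.

16.5 m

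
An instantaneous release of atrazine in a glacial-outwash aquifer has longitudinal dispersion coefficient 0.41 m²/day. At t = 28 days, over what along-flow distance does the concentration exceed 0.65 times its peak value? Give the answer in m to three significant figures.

The plume is Gaussian with σ = √(2Dt) = √(2 × 0.41 × 28) = 4.792 m.
C/C_peak = exp(−Δx²/(2σ²)) = 0.65 ⇒ Δx = σ·√(−2 ln 0.65) = 4.792 × 0.9282 = 4.448 m.
Width = 2Δx = 8.90 m.

8.90 m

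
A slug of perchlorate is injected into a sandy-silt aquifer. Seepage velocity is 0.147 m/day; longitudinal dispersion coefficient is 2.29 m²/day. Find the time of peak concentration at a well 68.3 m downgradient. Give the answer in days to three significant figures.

371 days

For the 1D instantaneous-source solution, setting ∂C/∂t = 0 at fixed x gives v²t² + 2Dt − x² = 0, so t = (√(D² + v²x²) − D)/v².
√(D² + v²x²) = √(2.29² + 0.147² × 68.3²) = 10.30; v² = 0.021609.
t = (10.30 − 2.29)/0.021609 = 371 days (vs. the pure-advection estimate x/v = 465 d).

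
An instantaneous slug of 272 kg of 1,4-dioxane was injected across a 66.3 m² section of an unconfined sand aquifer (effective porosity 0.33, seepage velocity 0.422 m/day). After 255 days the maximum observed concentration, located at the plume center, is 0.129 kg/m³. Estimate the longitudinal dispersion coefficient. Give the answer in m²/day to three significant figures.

At the plume center C_max = M/(n_e·A·√(4πDt)), so D = M²/(4πt·(n_e·A·C_max)²).
n_e·A·C_max = 0.33 × 66.3 × 0.129 = 2.822 kg/m.
D = 272²/(4π × 255 × 2.822²) = 2.90 m²/day.

2.90 m²/day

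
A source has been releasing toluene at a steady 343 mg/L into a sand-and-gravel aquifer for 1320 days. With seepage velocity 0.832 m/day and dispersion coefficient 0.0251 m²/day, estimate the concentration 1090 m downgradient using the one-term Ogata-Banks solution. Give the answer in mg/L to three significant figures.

For a continuous step input, C/C₀ ≈ ½·erfc((x−vt)/(2√(Dt))).
vt = 0.832 × 1320 = 1098.24 m and 2√(Dt) = 2√(0.0251 × 1320) = 11.51 m.
Argument (x−vt)/(2√(Dt)) = (1090 − 1098.24)/11.51 = -0.7159; ½·erfc(-0.7159) = 0.8443.
C = 343 × 0.8443 = 290 mg/L.

290 mg/L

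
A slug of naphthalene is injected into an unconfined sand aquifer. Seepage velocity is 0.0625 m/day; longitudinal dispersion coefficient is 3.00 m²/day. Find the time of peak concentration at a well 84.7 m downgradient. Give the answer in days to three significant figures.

790 days

For the 1D instantaneous-source solution, setting ∂C/∂t = 0 at fixed x gives v²t² + 2Dt − x² = 0, so t = (√(D² + v²x²) − D)/v².
√(D² + v²x²) = √(3.00² + 0.0625² × 84.7²) = 6.085; v² = 0.00390625.
t = (6.085 − 3.00)/0.00390625 = 790 days (vs. the pure-advection estimate x/v = 1360 d).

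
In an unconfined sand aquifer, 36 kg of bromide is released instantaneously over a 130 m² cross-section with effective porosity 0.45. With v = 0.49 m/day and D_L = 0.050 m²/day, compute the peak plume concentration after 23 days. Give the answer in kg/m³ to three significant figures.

0.162 kg/m³

The peak of an instantaneous 1D plume sits at x = vt; there the Gaussian factor is 1 and C_max = M/(n_e·A·√(4πDt)), where n_e·A is the pore area the mass is dissolved in.
√(4πDt) = √(4π × 0.050 × 23) = 3.801 m, so C_max = 36/(0.45 × 130 × 3.801) = 0.162 kg/m³.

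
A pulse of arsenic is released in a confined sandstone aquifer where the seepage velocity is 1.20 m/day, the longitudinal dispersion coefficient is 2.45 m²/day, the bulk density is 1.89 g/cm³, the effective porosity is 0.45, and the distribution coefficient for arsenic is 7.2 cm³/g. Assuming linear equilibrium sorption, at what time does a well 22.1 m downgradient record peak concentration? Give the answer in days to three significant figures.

525 days

Retardation factor R = 1 + ρ_b·K_d/n = 1 + 1.89 × 7.2/0.45 = 31.24.
Sorption retards both mechanisms: v_R = v/R = 0.03841 m/day, D_R = D/R = 0.07843 m²/day.
Peak time from v_R²t² + 2D_R t − x² = 0: t = (√(D_R² + v_R²x²) − D_R)/v_R².
√(D_R² + v_R²x²) = √(0.07843² + 0.03841² × 22.1²) = 0.8525; v_R² = 0.001475.
t = (0.8525 − 0.07843)/0.001475 = 525 days.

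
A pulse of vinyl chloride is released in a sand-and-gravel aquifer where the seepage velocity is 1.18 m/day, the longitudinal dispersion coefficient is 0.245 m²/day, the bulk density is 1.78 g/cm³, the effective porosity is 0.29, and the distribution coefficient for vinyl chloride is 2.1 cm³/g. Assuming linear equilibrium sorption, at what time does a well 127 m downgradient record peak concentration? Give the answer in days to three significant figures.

1490 days

Retardation factor R = 1 + ρ_b·K_d/n = 1 + 1.78 × 2.1/0.29 = 13.89.
Sorption retards both mechanisms: v_R = v/R = 0.08495 m/day, D_R = D/R = 0.01764 m²/day.
Peak time from v_R²t² + 2D_R t − x² = 0: t = (√(D_R² + v_R²x²) − D_R)/v_R².
√(D_R² + v_R²x²) = √(0.01764² + 0.08495² × 127²) = 10.79; v_R² = 0.007217.
t = (10.79 − 0.01764)/0.007217 = 1490 days.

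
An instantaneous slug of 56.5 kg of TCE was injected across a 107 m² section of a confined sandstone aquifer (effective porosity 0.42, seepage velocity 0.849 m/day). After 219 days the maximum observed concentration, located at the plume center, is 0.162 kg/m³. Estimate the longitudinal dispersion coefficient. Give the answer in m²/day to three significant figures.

At the plume center C_max = M/(n_e·A·√(4πDt)), so D = M²/(4πt·(n_e·A·C_max)²).
n_e·A·C_max = 0.42 × 107 × 0.162 = 7.280 kg/m.
D = 56.5²/(4π × 219 × 7.280²) = 0.0219 m²/day.

0.0219 m²/day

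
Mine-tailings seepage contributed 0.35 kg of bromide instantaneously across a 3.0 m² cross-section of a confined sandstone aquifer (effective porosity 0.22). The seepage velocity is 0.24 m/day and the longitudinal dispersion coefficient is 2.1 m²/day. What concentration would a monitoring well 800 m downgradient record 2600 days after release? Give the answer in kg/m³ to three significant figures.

For an instantaneous plane source, C(x,t) = M/(n_e·A·√(4πDt)) · exp(−(x−vt)²/(4Dt)), with n_e·A the pore (flow) area.
Plume center vt = 0.24 × 2600 = 624 m, so the well at 800 m is 176 m downgradient of the peak.
√(4πDt) = 261.9 m, giving peak height M/(n_e·A·√(4πDt)) = 0.35/(0.22 × 3.0 × 261.9) = 0.002025 kg/m³.
(x−vt)²/(4Dt) = (176)²/(4 × 2.1 × 2600) = 1.418; exp(−1.418) = 0.2422.
C = 0.002025 × 0.2422 = 0.000490 kg/m³.

0.000490 kg/m³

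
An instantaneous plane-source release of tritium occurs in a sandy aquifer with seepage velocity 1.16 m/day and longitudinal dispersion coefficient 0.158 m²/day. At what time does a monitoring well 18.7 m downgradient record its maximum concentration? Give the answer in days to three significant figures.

16.0 days

For the 1D instantaneous-source solution, setting ∂C/∂t = 0 at fixed x gives v²t² + 2Dt − x² = 0, so t = (√(D² + v²x²) − D)/v².
√(D² + v²x²) = √(0.158² + 1.16² × 18.7²) = 21.69; v² = 1.3456.
t = (21.69 − 0.158)/1.3456 = 16.0 days (vs. the pure-advection estimate x/v = 16.1 d).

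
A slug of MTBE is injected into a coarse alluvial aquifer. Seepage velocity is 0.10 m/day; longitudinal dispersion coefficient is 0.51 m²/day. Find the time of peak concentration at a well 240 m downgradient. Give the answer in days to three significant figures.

For the 1D instantaneous-source solution, setting ∂C/∂t = 0 at fixed x gives v²t² + 2Dt − x² = 0, so t = (√(D² + v²x²) − D)/v².
√(D² + v²x²) = √(0.51² + 0.10² × 240²) = 24.01; v² = 0.01.
t = (24.01 − 0.51)/0.01 = 2350 days (vs. the pure-advection estimate x/v = 2400 d).

2350 days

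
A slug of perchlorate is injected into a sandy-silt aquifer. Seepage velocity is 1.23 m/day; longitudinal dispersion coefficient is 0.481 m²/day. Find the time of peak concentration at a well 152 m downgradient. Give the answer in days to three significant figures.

123 days

For the 1D instantaneous-source solution, setting ∂C/∂t = 0 at fixed x gives v²t² + 2Dt − x² = 0, so t = (√(D² + v²x²) − D)/v².
√(D² + v²x²) = √(0.481² + 1.23² × 152²) = 187.0; v² = 1.5129.
t = (187.0 − 0.481)/1.5129 = 123 days (vs. the pure-advection estimate x/v = 124 d).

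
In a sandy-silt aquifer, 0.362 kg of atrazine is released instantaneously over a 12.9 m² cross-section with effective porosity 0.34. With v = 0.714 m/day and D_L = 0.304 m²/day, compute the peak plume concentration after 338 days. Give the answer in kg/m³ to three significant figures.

The peak of an instantaneous 1D plume sits at x = vt; there the Gaussian factor is 1 and C_max = M/(n_e·A·√(4πDt)), where n_e·A is the pore area the mass is dissolved in.
√(4πDt) = √(4π × 0.304 × 338) = 35.93 m, so C_max = 0.362/(0.34 × 12.9 × 35.93) = 0.00230 kg/m³.

0.00230 kg/m³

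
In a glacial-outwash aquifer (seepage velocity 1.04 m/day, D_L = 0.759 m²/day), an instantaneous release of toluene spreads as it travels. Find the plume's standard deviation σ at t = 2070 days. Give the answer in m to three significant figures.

56.1 m

Dispersive spreading gives a Gaussian with σ² = 2Dt; advection only shifts the center.
σ = √(2 × 0.759 × 2070) = 56.1 m.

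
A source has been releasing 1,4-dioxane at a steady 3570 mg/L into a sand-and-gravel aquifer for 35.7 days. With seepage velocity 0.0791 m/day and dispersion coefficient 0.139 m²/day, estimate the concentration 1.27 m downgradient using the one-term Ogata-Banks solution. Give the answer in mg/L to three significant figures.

For a continuous step input, C/C₀ ≈ ½·erfc((x−vt)/(2√(Dt))).
vt = 0.0791 × 35.7 = 2.82387 m and 2√(Dt) = 2√(0.139 × 35.7) = 4.455 m.
Argument (x−vt)/(2√(Dt)) = (1.27 − 2.82387)/4.455 = -0.3488; ½·erfc(-0.3488) = 0.6891.
C = 3570 × 0.6891 = 2460 mg/L.

2460 mg/L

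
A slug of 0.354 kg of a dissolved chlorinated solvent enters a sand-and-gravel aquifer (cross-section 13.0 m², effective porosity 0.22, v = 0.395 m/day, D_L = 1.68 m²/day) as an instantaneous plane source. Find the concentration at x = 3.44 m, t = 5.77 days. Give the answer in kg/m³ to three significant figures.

0.0108 kg/m³

For an instantaneous plane source, C(x,t) = M/(n_e·A·√(4πDt)) · exp(−(x−vt)²/(4Dt)), with n_e·A the pore (flow) area.
Plume center vt = 0.395 × 5.77 = 2.27915 m, so the well at 3.44 m is 1.16085 m downgradient of the peak.
√(4πDt) = 11.04 m, giving peak height M/(n_e·A·√(4πDt)) = 0.354/(0.22 × 13.0 × 11.04) = 0.01121 kg/m³.
(x−vt)²/(4Dt) = (1.16085)²/(4 × 1.68 × 5.77) = 0.03475; exp(−0.03475) = 0.9658.
C = 0.01121 × 0.9658 = 0.0108 kg/m³.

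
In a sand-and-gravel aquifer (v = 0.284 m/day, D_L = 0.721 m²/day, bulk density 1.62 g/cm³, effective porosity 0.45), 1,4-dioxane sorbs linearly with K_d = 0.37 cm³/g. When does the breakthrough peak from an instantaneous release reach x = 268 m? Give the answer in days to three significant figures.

Retardation factor R = 1 + ρ_b·K_d/n = 1 + 1.62 × 0.37/0.45 = 2.332.
Sorption retards both mechanisms: v_R = v/R = 0.1218 m/day, D_R = D/R = 0.3092 m²/day.
Peak time from v_R²t² + 2D_R t − x² = 0: t = (√(D_R² + v_R²x²) − D_R)/v_R².
√(D_R² + v_R²x²) = √(0.3092² + 0.1218² × 268²) = 32.64; v_R² = 0.01484.
t = (32.64 − 0.3092)/0.01484 = 2180 days.

2180 days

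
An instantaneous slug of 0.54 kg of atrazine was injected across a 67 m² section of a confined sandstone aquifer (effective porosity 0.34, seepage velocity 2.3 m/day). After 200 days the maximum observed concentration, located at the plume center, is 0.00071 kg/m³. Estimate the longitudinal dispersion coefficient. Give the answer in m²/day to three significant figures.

At the plume center C_max = M/(n_e·A·√(4πDt)), so D = M²/(4πt·(n_e·A·C_max)²).
n_e·A·C_max = 0.34 × 67 × 0.00071 = 0.01617 kg/m.
D = 0.54²/(4π × 200 × 0.01617²) = 0.444 m²/day.

0.444 m²/day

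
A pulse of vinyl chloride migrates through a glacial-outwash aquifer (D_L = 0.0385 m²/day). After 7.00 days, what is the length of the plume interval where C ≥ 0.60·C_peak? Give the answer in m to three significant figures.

The plume is Gaussian with σ = √(2Dt) = √(2 × 0.0385 × 7.00) = 0.7342 m.
C/C_peak = exp(−Δx²/(2σ²)) = 0.60 ⇒ Δx = σ·√(−2 ln 0.60) = 0.7342 × 1.011 = 0.7423 m.
Width = 2Δx = 1.48 m.

1.48 m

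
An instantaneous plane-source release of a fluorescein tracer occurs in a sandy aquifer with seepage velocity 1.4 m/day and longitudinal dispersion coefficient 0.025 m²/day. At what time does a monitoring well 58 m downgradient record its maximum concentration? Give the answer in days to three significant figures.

For the 1D instantaneous-source solution, setting ∂C/∂t = 0 at fixed x gives v²t² + 2Dt − x² = 0, so t = (√(D² + v²x²) − D)/v².
√(D² + v²x²) = √(0.025² + 1.4² × 58²) = 81.20; v² = 1.96.
t = (81.20 − 0.025)/1.96 = 41.4 days (vs. the pure-advection estimate x/v = 41.4 d).

41.4 days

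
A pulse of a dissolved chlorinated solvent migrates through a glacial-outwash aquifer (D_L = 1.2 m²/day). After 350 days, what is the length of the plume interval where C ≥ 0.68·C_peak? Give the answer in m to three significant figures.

The plume is Gaussian with σ = √(2Dt) = √(2 × 1.2 × 350) = 28.98 m.
C/C_peak = exp(−Δx²/(2σ²)) = 0.68 ⇒ Δx = σ·√(−2 ln 0.68) = 28.98 × 0.8783 = 25.45 m.
Width = 2Δx = 50.9 m.

50.9 m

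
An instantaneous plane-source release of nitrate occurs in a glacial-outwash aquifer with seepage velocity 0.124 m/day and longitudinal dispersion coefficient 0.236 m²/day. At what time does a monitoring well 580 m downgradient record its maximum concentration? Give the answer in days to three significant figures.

For the 1D instantaneous-source solution, setting ∂C/∂t = 0 at fixed x gives v²t² + 2Dt − x² = 0, so t = (√(D² + v²x²) − D)/v².
√(D² + v²x²) = √(0.236² + 0.124² × 580²) = 71.92; v² = 0.015376.
t = (71.92 − 0.236)/0.015376 = 4660 days (vs. the pure-advection estimate x/v = 4680 d).

4660 days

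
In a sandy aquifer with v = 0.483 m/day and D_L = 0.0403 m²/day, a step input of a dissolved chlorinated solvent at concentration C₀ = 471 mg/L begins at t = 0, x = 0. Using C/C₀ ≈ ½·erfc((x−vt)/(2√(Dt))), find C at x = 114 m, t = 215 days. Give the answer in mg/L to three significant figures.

For a continuous step input, C/C₀ ≈ ½·erfc((x−vt)/(2√(Dt))).
vt = 0.483 × 215 = 103.845 m and 2√(Dt) = 2√(0.0403 × 215) = 5.887 m.
Argument (x−vt)/(2√(Dt)) = (114 − 103.845)/5.887 = 1.725; ½·erfc(1.725) = 0.007353.
C = 471 × 0.007353 = 3.46 mg/L.

3.46 mg/L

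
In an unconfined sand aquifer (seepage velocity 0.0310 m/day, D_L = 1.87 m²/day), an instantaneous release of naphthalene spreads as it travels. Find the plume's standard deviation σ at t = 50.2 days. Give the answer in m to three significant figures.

Dispersive spreading gives a Gaussian with σ² = 2Dt; advection only shifts the center.
σ = √(2 × 1.87 × 50.2) = 13.7 m.

13.7 m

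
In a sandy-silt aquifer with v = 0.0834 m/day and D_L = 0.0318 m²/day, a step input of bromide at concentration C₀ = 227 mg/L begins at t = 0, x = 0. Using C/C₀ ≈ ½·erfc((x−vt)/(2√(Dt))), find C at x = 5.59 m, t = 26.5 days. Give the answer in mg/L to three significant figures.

1.05 mg/L

For a continuous step input, C/C₀ ≈ ½·erfc((x−vt)/(2√(Dt))).
vt = 0.0834 × 26.5 = 2.2101 m and 2√(Dt) = 2√(0.0318 × 26.5) = 1.836 m.
Argument (x−vt)/(2√(Dt)) = (5.59 − 2.2101)/1.836 = 1.841; ½·erfc(1.841) = 0.004613.
C = 227 × 0.004613 = 1.05 mg/L.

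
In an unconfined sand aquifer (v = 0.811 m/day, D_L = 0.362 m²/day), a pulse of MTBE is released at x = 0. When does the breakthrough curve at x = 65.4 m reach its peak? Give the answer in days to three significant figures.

For the 1D instantaneous-source solution, setting ∂C/∂t = 0 at fixed x gives v²t² + 2Dt − x² = 0, so t = (√(D² + v²x²) − D)/v².
√(D² + v²x²) = √(0.362² + 0.811² × 65.4²) = 53.04; v² = 0.657721.
t = (53.04 − 0.362)/0.657721 = 80.1 days (vs. the pure-advection estimate x/v = 80.6 d).

80.1 days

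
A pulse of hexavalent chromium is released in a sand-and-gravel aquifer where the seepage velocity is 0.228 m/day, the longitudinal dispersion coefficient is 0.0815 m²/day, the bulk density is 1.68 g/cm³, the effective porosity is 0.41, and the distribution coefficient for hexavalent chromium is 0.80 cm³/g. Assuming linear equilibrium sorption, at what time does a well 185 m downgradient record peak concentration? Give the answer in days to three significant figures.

3460 days

Retardation factor R = 1 + ρ_b·K_d/n = 1 + 1.68 × 0.80/0.41 = 4.278.
Sorption retards both mechanisms: v_R = v/R = 0.05330 m/day, D_R = D/R = 0.01905 m²/day.
Peak time from v_R²t² + 2D_R t − x² = 0: t = (√(D_R² + v_R²x²) − D_R)/v_R².
√(D_R² + v_R²x²) = √(0.01905² + 0.05330² × 185²) = 9.861; v_R² = 0.002841.
t = (9.861 − 0.01905)/0.002841 = 3460 days.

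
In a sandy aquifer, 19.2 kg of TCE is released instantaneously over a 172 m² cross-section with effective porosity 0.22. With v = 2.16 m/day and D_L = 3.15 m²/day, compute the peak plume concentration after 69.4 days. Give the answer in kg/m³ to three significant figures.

0.00968 kg/m³

The peak of an instantaneous 1D plume sits at x = vt; there the Gaussian factor is 1 and C_max = M/(n_e·A·√(4πDt)), where n_e·A is the pore area the mass is dissolved in.
√(4πDt) = √(4π × 3.15 × 69.4) = 52.41 m, so C_max = 19.2/(0.22 × 172 × 52.41) = 0.00968 kg/m³.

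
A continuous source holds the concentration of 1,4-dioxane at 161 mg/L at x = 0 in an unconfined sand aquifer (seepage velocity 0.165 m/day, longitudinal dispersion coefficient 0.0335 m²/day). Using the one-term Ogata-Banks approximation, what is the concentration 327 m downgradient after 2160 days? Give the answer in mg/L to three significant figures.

160 mg/L

For a continuous step input, C/C₀ ≈ ½·erfc((x−vt)/(2√(Dt))).
vt = 0.165 × 2160 = 356.4 m and 2√(Dt) = 2√(0.0335 × 2160) = 17.01 m.
Argument (x−vt)/(2√(Dt)) = (327 − 356.4)/17.01 = -1.728; ½·erfc(-1.728) = 0.9927.
C = 161 × 0.9927 = 160 mg/L.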